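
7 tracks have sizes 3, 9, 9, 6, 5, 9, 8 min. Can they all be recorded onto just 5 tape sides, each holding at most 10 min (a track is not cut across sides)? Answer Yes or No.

Total = 49 min; ⌈49/10⌉ = 5.
The bound of 5 does not rule out 5, but exhaustive search shows no assignment into 5 tape sides of capacity 10 min exists — the minimum is 6.

No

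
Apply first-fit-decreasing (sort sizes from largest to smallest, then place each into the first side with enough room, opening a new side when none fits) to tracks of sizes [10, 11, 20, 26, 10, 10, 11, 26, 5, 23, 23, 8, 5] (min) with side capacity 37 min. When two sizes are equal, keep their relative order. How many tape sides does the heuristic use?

6

Sorted descending: 26, 26, 23, 23, 20, 11, 11, 10, 10, 10, 8, 5, 5.
  26 → side 1 (new)  [load 26/37]
  26 → side 2 (new)  [load 26/37]
  23 → side 3 (new)  [load 23/37]
  23 → side 4 (new)  [load 23/37]
  20 → side 5 (new)  [load 20/37]
  11 → side 1  [load 37/37]
  11 → side 2  [load 37/37]
  10 → side 3  [load 33/37]
  10 → side 4  [load 33/37]
  10 → side 5  [load 30/37]
  8 → side 6 (new)  [load 8/37]
  5 → side 5  [load 35/37]
  5 → side 6  [load 13/37]
6 tape sides opened.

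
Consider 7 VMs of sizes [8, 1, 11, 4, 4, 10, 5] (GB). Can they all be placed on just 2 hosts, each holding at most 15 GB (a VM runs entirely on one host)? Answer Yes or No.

Total = 43 GB; ⌈43/15⌉ = 3.
At least 3 hosts are required, but only 2 are allowed.

No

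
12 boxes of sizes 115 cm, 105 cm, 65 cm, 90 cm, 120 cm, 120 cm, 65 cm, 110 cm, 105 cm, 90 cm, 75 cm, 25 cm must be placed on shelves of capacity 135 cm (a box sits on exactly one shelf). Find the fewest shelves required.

10

Total = 120 + 120 + 115 + 110 + 105 + 105 + 90 + 90 + 75 + 65 + 65 + 25 = 1085 cm.
Lower bound: ⌈1085/135⌉ = 9 shelves.
A packing using 10 shelves:
  shelf 1: 120 = 120
  shelf 2: 120 = 120
  shelf 3: 115 = 115
  shelf 4: 110 + 25 = 135
  shelf 5: 105 = 105
  shelf 6: 105 = 105
  shelf 7: 90 = 90
  shelf 8: 90 = 90
  shelf 9: 75 = 75
  shelf 10: 65 + 65 = 130
No arrangement into 9 shelves stays within capacity, so 10 is optimal.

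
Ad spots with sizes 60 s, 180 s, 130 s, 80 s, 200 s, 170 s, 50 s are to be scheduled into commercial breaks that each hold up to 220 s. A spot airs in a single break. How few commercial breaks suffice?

5

Total = 200 + 180 + 170 + 130 + 80 + 60 + 50 = 870 s.
Lower bound: ⌈870/220⌉ = 4 commercial breaks.
A packing using 5 commercial breaks:
  break 1: 200 = 200
  break 2: 180 = 180
  break 3: 170 + 50 = 220
  break 4: 130 + 80 = 210
  break 5: 60 = 60
No arrangement into 4 commercial breaks stays within capacity, so 5 is optimal.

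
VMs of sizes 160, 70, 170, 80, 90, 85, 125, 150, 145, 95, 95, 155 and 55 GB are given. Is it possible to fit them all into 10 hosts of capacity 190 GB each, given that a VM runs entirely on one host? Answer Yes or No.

Yes

A valid assignment using 9 hosts:
  host 1: 170 = 170
  host 2: 160 = 160
  host 3: 155 = 155
  host 4: 150 = 150
  host 5: 145 = 145
  host 6: 125 + 55 = 180
  host 7: 95 + 95 = 190
  host 8: 90 + 85 = 175
  host 9: 80 + 70 = 150
That uses only 9 ≤ 10, so 10 hosts are enough.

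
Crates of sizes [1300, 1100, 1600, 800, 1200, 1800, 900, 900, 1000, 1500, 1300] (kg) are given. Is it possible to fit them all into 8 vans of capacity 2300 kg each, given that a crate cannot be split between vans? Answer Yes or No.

A valid assignment using 7 vans:
  van 1: 1800 = 1800
  van 2: 1600 = 1600
  van 3: 1500 + 800 = 2300
  van 4: 1300 + 1000 = 2300
  van 5: 1300 + 900 = 2200
  van 6: 1200 + 1100 = 2300
  van 7: 900 = 900
That uses only 7 ≤ 8, so 8 vans are enough.

Yes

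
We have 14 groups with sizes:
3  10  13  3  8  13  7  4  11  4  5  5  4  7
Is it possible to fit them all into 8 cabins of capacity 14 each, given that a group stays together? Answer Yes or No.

Yes

A valid assignment using 8 cabins:
  cabin 1: 13 = 13
  cabin 2: 13 = 13
  cabin 3: 11 + 3 = 14
  cabin 4: 10 + 4 = 14
  cabin 5: 8 + 5 = 13
  cabin 6: 7 + 7 = 14
  cabin 7: 5 + 4 + 4 = 13
  cabin 8: 3 = 3
Every load is within 14, so 8 cabins suffice.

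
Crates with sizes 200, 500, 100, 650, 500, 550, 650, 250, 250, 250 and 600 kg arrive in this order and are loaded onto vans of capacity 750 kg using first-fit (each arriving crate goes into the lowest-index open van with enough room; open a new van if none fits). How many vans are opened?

  200 → van 1 (new)  [load 200/750]
  500 → van 1  [load 700/750]
  100 → van 2 (new)  [load 100/750]
  650 → van 2  [load 750/750]
  500 → van 3 (new)  [load 500/750]
  550 → van 4 (new)  [load 550/750]
  650 → van 5 (new)  [load 650/750]
  250 → van 3  [load 750/750]
  250 → van 6 (new)  [load 250/750]
  250 → van 6  [load 500/750]
  600 → van 7 (new)  [load 600/750]
7 vans opened.

7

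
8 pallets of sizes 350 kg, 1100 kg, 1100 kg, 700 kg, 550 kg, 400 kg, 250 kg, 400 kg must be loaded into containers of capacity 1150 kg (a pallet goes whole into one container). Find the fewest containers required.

Total = 1100 + 1100 + 700 + 550 + 400 + 400 + 350 + 250 = 4850 kg.
Lower bound: ⌈4850/1150⌉ = 5 containers.
A packing using 5 containers:
  container 1: 1100 = 1100
  container 2: 1100 = 1100
  container 3: 700 + 400 = 1100
  container 4: 550 + 400 = 950
  container 5: 350 + 250 = 600
This matches the lower bound, so 5 is optimal.

5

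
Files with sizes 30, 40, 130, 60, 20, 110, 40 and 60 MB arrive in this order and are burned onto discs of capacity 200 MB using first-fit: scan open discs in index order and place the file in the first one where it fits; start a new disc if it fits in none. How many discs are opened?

3

  30 → disc 1 (new)  [load 30/200]
  40 → disc 1  [load 70/200]
  130 → disc 1  [load 200/200]
  60 → disc 2 (new)  [load 60/200]
  20 → disc 2  [load 80/200]
  110 → disc 2  [load 190/200]
  40 → disc 3 (new)  [load 40/200]
  60 → disc 3  [load 100/200]
3 discs opened.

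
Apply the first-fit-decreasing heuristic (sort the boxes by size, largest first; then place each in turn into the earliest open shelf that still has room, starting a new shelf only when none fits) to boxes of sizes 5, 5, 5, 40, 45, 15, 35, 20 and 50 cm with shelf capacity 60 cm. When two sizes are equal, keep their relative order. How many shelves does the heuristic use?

4

Sorted descending: 50, 45, 40, 35, 20, 15, 5, 5, 5.
  50 → shelf 1 (new)  [load 50/60]
  45 → shelf 2 (new)  [load 45/60]
  40 → shelf 3 (new)  [load 40/60]
  35 → shelf 4 (new)  [load 35/60]
  20 → shelf 3  [load 60/60]
  15 → shelf 2  [load 60/60]
  5 → shelf 1  [load 55/60]
  5 → shelf 1  [load 60/60]
  5 → shelf 4  [load 40/60]
4 shelves opened.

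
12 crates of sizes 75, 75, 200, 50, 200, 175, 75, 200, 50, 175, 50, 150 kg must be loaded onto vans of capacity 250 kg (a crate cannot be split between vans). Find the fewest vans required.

Total = 200 + 200 + 200 + 175 + 175 + 150 + 75 + 75 + 75 + 50 + 50 + 50 = 1475 kg.
Lower bound: ⌈1475/250⌉ = 6 vans.
A packing using 6 vans:
  van 1: 200 + 50 = 250
  van 2: 200 + 50 = 250
  van 3: 200 + 50 = 250
  van 4: 175 + 75 = 250
  van 5: 175 + 75 = 250
  van 6: 150 + 75 = 225
This matches the lower bound, so 6 is optimal.

6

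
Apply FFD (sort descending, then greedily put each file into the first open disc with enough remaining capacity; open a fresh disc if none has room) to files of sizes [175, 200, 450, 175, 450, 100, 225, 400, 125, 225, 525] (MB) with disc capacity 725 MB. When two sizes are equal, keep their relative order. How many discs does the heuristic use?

Sorted descending: 525, 450, 450, 400, 225, 225, 200, 175, 175, 125, 100.
  525 → disc 1 (new)  [load 525/725]
  450 → disc 2 (new)  [load 450/725]
  450 → disc 3 (new)  [load 450/725]
  400 → disc 4 (new)  [load 400/725]
  225 → disc 2  [load 675/725]
  225 → disc 3  [load 675/725]
  200 → disc 1  [load 725/725]
  175 → disc 4  [load 575/725]
  175 → disc 5 (new)  [load 175/725]
  125 → disc 4  [load 700/725]
  100 → disc 5  [load 275/725]
5 discs opened.

5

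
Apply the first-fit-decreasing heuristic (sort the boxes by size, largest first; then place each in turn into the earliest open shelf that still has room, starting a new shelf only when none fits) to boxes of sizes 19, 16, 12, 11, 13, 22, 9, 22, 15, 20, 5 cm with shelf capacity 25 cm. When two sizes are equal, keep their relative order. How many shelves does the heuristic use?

Sorted descending: 22, 22, 20, 19, 16, 15, 13, 12, 11, 9, 5.
  22 → shelf 1 (new)  [load 22/25]
  22 → shelf 2 (new)  [load 22/25]
  20 → shelf 3 (new)  [load 20/25]
  19 → shelf 4 (new)  [load 19/25]
  16 → shelf 5 (new)  [load 16/25]
  15 → shelf 6 (new)  [load 15/25]
  13 → shelf 7 (new)  [load 13/25]
  12 → shelf 7  [load 25/25]
  11 → shelf 8 (new)  [load 11/25]
  9 → shelf 5  [load 25/25]
  5 → shelf 3  [load 25/25]
8 shelves opened.

8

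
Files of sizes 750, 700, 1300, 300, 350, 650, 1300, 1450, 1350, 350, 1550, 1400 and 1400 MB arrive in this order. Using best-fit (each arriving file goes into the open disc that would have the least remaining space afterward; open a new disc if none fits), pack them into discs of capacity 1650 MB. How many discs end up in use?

9

  750 → disc 1 (new)  [load 750/1650]
  700 → disc 1  [load 1450/1650]
  1300 → disc 2 (new)  [load 1300/1650]
  300 → disc 2  [load 1600/1650]
  350 → disc 3 (new)  [load 350/1650]
  650 → disc 3  [load 1000/1650]
  1300 → disc 4 (new)  [load 1300/1650]
  1450 → disc 5 (new)  [load 1450/1650]
  1350 → disc 6 (new)  [load 1350/1650]
  350 → disc 4  [load 1650/1650]
  1550 → disc 7 (new)  [load 1550/1650]
  1400 → disc 8 (new)  [load 1400/1650]
  1400 → disc 9 (new)  [load 1400/1650]
9 discs opened.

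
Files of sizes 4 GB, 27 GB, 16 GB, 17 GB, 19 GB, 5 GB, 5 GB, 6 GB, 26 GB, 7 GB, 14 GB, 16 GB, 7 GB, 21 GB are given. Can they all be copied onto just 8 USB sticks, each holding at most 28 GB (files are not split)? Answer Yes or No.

Yes

A valid assignment using 8 USB sticks:
  USB stick 1: 27 = 27
  USB stick 2: 26 = 26
  USB stick 3: 21 + 7 = 28
  USB stick 4: 19 + 7 = 26
  USB stick 5: 17 + 6 + 5 = 28
  USB stick 6: 16 + 5 + 4 = 25
  USB stick 7: 16 = 16
  USB stick 8: 14 = 14
Every load is within 28 GB, so 8 USB sticks suffice.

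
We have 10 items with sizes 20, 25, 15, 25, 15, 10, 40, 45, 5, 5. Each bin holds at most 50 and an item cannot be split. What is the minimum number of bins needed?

5

Total = 45 + 40 + 25 + 25 + 20 + 15 + 15 + 10 + 5 + 5 = 205.
Lower bound: ⌈205/50⌉ = 5 bins.
A packing using 5 bins:
  bin 1: 45 + 5 = 50
  bin 2: 40 + 10 = 50
  bin 3: 25 + 25 = 50
  bin 4: 20 + 15 + 15 = 50
  bin 5: 5 = 5
This matches the lower bound, so 5 is optimal.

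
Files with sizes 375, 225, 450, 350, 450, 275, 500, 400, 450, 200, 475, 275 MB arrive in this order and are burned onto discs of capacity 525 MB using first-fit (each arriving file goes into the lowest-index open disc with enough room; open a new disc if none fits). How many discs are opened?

  375 → disc 1 (new)  [load 375/525]
  225 → disc 2 (new)  [load 225/525]
  450 → disc 3 (new)  [load 450/525]
  350 → disc 4 (new)  [load 350/525]
  450 → disc 5 (new)  [load 450/525]
  275 → disc 2  [load 500/525]
  500 → disc 6 (new)  [load 500/525]
  400 → disc 7 (new)  [load 400/525]
  450 → disc 8 (new)  [load 450/525]
  200 → disc 9 (new)  [load 200/525]
  475 → disc 10 (new)  [load 475/525]
  275 → disc 9  [load 475/525]
10 discs opened.

10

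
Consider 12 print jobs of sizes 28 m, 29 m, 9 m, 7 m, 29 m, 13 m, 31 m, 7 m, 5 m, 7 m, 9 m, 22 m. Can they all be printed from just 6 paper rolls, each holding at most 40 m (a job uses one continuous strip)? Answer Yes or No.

A valid assignment using 6 paper rolls:
  roll 1: 31 + 9 = 40
  roll 2: 29 + 9 = 38
  roll 3: 29 + 7 = 36
  roll 4: 28 + 7 + 5 = 40
  roll 5: 22 + 13 = 35
  roll 6: 7 = 7
Every load is within 40 m, so 6 paper rolls suffice.

Yes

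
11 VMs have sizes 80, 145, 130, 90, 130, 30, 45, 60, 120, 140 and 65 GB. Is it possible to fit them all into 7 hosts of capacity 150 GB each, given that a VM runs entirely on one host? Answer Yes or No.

Total = 1035 GB; ⌈1035/150⌉ = 7.
The bound of 7 does not rule out 7, but exhaustive search shows no assignment into 7 hosts of capacity 150 GB exists — the minimum is 8.

No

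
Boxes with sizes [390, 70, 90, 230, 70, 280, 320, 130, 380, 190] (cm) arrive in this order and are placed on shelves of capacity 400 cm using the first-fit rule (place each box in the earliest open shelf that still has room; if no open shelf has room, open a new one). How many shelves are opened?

6

  390 → shelf 1 (new)  [load 390/400]
  70 → shelf 2 (new)  [load 70/400]
  90 → shelf 2  [load 160/400]
  230 → shelf 2  [load 390/400]
  70 → shelf 3 (new)  [load 70/400]
  280 → shelf 3  [load 350/400]
  320 → shelf 4 (new)  [load 320/400]
  130 → shelf 5 (new)  [load 130/400]
  380 → shelf 6 (new)  [load 380/400]
  190 → shelf 5  [load 320/400]
6 shelves opened.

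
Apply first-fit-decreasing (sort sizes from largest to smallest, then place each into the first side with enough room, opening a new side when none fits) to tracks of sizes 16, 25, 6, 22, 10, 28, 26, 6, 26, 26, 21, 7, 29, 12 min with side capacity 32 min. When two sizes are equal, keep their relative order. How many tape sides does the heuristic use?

Sorted descending: 29, 28, 26, 26, 26, 25, 22, 21, 16, 12, 10, 7, 6, 6.
  29 → side 1 (new)  [load 29/32]
  28 → side 2 (new)  [load 28/32]
  26 → side 3 (new)  [load 26/32]
  26 → side 4 (new)  [load 26/32]
  26 → side 5 (new)  [load 26/32]
  25 → side 6 (new)  [load 25/32]
  22 → side 7 (new)  [load 22/32]
  21 → side 8 (new)  [load 21/32]
  16 → side 9 (new)  [load 16/32]
  12 → side 9  [load 28/32]
  10 → side 7  [load 32/32]
  7 → side 6  [load 32/32]
  6 → side 3  [load 32/32]
  6 → side 4  [load 32/32]
9 tape sides opened.

9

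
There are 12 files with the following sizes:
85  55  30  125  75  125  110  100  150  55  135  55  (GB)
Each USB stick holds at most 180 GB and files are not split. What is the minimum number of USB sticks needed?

7

Total = 150 + 135 + 125 + 125 + 110 + 100 + 85 + 75 + 55 + 55 + 55 + 30 = 1100 GB.
Lower bound: ⌈1100/180⌉ = 7 USB sticks.
A packing using 7 USB sticks:
  USB stick 1: 150 + 30 = 180
  USB stick 2: 135 = 135
  USB stick 3: 125 + 55 = 180
  USB stick 4: 125 + 55 = 180
  USB stick 5: 110 + 55 = 165
  USB stick 6: 100 + 75 = 175
  USB stick 7: 85 = 85
This matches the lower bound, so 7 is optimal.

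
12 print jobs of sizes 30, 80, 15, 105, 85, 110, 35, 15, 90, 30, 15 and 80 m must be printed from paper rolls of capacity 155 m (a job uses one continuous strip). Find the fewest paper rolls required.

Total = 110 + 105 + 90 + 85 + 80 + 80 + 35 + 30 + 30 + 15 + 15 + 15 = 690 m.
Lower bound: ⌈690/155⌉ = 5 paper rolls.
Also, 6 print jobs each exceed 155/2 m, and no two of those can share a roll, so at least 6 paper rolls are needed.
A packing using 6 paper rolls:
  roll 1: 110 + 35 = 145
  roll 2: 105 + 30 + 15 = 150
  roll 3: 90 + 30 + 15 + 15 = 150
  roll 4: 85 = 85
  roll 5: 80 = 80
  roll 6: 80 = 80
This matches the lower bound, so 6 is optimal.

6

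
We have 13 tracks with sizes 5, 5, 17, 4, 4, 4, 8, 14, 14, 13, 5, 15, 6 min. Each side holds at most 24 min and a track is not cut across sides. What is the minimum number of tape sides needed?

5

Total = 17 + 15 + 14 + 14 + 13 + 8 + 6 + 5 + 5 + 5 + 4 + 4 + 4 = 114 min.
Lower bound: ⌈114/24⌉ = 5 tape sides.
A packing using 5 tape sides:
  side 1: 17 + 6 = 23
  side 2: 15 + 8 = 23
  side 3: 14 + 5 + 5 = 24
  side 4: 14 + 5 + 4 = 23
  side 5: 13 + 4 + 4 = 21
This matches the lower bound, so 5 is optimal.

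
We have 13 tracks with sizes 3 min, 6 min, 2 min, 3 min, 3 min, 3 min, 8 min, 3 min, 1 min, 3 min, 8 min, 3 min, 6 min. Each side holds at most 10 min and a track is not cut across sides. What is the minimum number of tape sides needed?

Total = 8 + 8 + 6 + 6 + 3 + 3 + 3 + 3 + 3 + 3 + 3 + 2 + 1 = 52 min.
Lower bound: ⌈52/10⌉ = 6 tape sides.
A packing using 6 tape sides:
  side 1: 8 + 2 = 10
  side 2: 8 + 1 = 9
  side 3: 6 + 3 = 9
  side 4: 6 + 3 = 9
  side 5: 3 + 3 + 3 = 9
  side 6: 3 + 3 = 6
This matches the lower bound, so 6 is optimal.

6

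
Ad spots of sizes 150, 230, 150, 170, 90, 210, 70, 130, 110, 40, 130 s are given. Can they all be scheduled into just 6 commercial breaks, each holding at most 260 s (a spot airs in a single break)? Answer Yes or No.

A valid assignment using 6 commercial breaks:
  break 1: 230 = 230
  break 2: 210 + 40 = 250
  break 3: 170 + 90 = 260
  break 4: 150 + 110 = 260
  break 5: 150 + 70 = 220
  break 6: 130 + 130 = 260
Every load is within 260 s, so 6 commercial breaks suffice.

Yes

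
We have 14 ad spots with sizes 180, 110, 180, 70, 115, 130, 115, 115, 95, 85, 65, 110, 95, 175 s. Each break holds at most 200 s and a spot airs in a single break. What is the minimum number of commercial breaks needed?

10

Total = 180 + 180 + 175 + 130 + 115 + 115 + 115 + 110 + 110 + 95 + 95 + 85 + 70 + 65 = 1640 s.
Lower bound: ⌈1640/200⌉ = 9 commercial breaks.
A packing using 10 commercial breaks:
  break 1: 180 = 180
  break 2: 180 = 180
  break 3: 175 = 175
  break 4: 130 + 70 = 200
  break 5: 115 + 85 = 200
  break 6: 115 + 65 = 180
  break 7: 115 = 115
  break 8: 110 = 110
  break 9: 110 = 110
  break 10: 95 + 95 = 190
No arrangement into 9 commercial breaks stays within capacity, so 10 is optimal.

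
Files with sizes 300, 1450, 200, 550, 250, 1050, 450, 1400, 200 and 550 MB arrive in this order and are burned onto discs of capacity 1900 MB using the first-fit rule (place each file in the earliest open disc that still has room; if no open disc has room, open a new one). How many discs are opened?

  300 → disc 1 (new)  [load 300/1900]
  1450 → disc 1  [load 1750/1900]
  200 → disc 2 (new)  [load 200/1900]
  550 → disc 2  [load 750/1900]
  250 → disc 2  [load 1000/1900]
  1050 → disc 3 (new)  [load 1050/1900]
  450 → disc 2  [load 1450/1900]
  1400 → disc 4 (new)  [load 1400/1900]
  200 → disc 2  [load 1650/1900]
  550 → disc 3  [load 1600/1900]
4 discs opened.

4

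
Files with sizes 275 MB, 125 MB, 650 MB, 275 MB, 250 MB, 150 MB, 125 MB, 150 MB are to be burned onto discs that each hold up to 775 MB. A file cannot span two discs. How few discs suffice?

3

Total = 650 + 275 + 275 + 250 + 150 + 150 + 125 + 125 = 2000 MB.
Lower bound: ⌈2000/775⌉ = 3 discs.
A packing using 3 discs:
  disc 1: 650 + 125 = 775
  disc 2: 275 + 275 + 150 = 700
  disc 3: 250 + 150 + 125 = 525
This matches the lower bound, so 3 is optimal.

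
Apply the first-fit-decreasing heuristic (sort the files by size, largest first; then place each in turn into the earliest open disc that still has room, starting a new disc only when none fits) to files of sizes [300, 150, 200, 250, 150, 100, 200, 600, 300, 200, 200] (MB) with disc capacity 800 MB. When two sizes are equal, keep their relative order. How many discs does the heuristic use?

4

Sorted descending: 600, 300, 300, 250, 200, 200, 200, 200, 150, 150, 100.
  600 → disc 1 (new)  [load 600/800]
  300 → disc 2 (new)  [load 300/800]
  300 → disc 2  [load 600/800]
  250 → disc 3 (new)  [load 250/800]
  200 → disc 1  [load 800/800]
  200 → disc 2  [load 800/800]
  200 → disc 3  [load 450/800]
  200 → disc 3  [load 650/800]
  150 → disc 3  [load 800/800]
  150 → disc 4 (new)  [load 150/800]
  100 → disc 4  [load 250/800]
4 discs opened.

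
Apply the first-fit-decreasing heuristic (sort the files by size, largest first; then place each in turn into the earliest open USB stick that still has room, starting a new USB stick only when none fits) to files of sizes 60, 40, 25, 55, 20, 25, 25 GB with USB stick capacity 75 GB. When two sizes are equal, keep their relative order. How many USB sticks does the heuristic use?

Sorted descending: 60, 55, 40, 25, 25, 25, 20.
  60 → USB stick 1 (new)  [load 60/75]
  55 → USB stick 2 (new)  [load 55/75]
  40 → USB stick 3 (new)  [load 40/75]
  25 → USB stick 3  [load 65/75]
  25 → USB stick 4 (new)  [load 25/75]
  25 → USB stick 4  [load 50/75]
  20 → USB stick 2  [load 75/75]
4 USB sticks opened.

4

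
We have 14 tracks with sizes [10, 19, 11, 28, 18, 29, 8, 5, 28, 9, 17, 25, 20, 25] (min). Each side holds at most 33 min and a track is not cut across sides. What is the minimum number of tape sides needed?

Total = 29 + 28 + 28 + 25 + 25 + 20 + 19 + 18 + 17 + 11 + 10 + 9 + 8 + 5 = 252 min.
Lower bound: ⌈252/33⌉ = 8 tape sides.
Also, 9 tracks each exceed 33/2 min, and no two of those can share a side, so at least 9 tape sides are needed.
A packing using 9 tape sides:
  side 1: 29 = 29
  side 2: 28 + 5 = 33
  side 3: 28 = 28
  side 4: 25 + 8 = 33
  side 5: 25 = 25
  side 6: 20 + 11 = 31
  side 7: 19 + 10 = 29
  side 8: 18 + 9 = 27
  side 9: 17 = 17
This matches the lower bound, so 9 is optimal.

9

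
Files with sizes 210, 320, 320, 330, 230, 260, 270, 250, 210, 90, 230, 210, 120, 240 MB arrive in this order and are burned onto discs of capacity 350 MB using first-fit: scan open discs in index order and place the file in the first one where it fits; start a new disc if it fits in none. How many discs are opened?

  210 → disc 1 (new)  [load 210/350]
  320 → disc 2 (new)  [load 320/350]
  320 → disc 3 (new)  [load 320/350]
  330 → disc 4 (new)  [load 330/350]
  230 → disc 5 (new)  [load 230/350]
  260 → disc 6 (new)  [load 260/350]
  270 → disc 7 (new)  [load 270/350]
  250 → disc 8 (new)  [load 250/350]
  210 → disc 9 (new)  [load 210/350]
  90 → disc 1  [load 300/350]
  230 → disc 10 (new)  [load 230/350]
  210 → disc 11 (new)  [load 210/350]
  120 → disc 5  [load 350/350]
  240 → disc 12 (new)  [load 240/350]
12 discs opened.

12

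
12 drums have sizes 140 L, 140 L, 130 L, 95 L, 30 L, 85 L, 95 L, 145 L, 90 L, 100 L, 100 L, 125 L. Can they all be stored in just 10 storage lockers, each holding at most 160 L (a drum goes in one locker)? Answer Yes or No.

No

Total = 1275 L; ⌈1275/160⌉ = 8.
11 drums each exceed half the capacity and cannot share a locker, forcing at least 11 storage lockers.
At least 11 storage lockers are required, but only 10 are allowed.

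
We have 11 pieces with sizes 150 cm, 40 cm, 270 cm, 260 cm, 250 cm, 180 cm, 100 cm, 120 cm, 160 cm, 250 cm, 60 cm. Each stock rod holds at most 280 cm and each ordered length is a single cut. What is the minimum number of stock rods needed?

Total = 270 + 260 + 250 + 250 + 180 + 160 + 150 + 120 + 100 + 60 + 40 = 1840 cm.
Lower bound: ⌈1840/280⌉ = 7 stock rods.
A packing using 7 stock rods:
  stock rod 1: 270 = 270
  stock rod 2: 260 = 260
  stock rod 3: 250 = 250
  stock rod 4: 250 = 250
  stock rod 5: 180 + 100 = 280
  stock rod 6: 160 + 120 = 280
  stock rod 7: 150 + 60 + 40 = 250
This matches the lower bound, so 7 is optimal.

7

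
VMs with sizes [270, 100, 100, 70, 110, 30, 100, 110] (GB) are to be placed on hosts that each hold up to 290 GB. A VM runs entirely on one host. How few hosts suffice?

4

Total = 270 + 110 + 110 + 100 + 100 + 100 + 70 + 30 = 890 GB.
Lower bound: ⌈890/290⌉ = 4 hosts.
A packing using 4 hosts:
  host 1: 270 = 270
  host 2: 110 + 110 + 70 = 290
  host 3: 100 + 100 + 30 = 230
  host 4: 100 = 100
This matches the lower bound, so 4 is optimal.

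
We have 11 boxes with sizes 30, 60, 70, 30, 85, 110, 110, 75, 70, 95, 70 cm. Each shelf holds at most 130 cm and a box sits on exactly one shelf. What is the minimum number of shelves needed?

8

Total = 110 + 110 + 95 + 85 + 75 + 70 + 70 + 70 + 60 + 30 + 30 = 805 cm.
Lower bound: ⌈805/130⌉ = 7 shelves.
Also, 8 boxes each exceed 65 cm, and no two of those can share a shelf, so at least 8 shelves are needed.
A packing using 8 shelves:
  shelf 1: 110 = 110
  shelf 2: 110 = 110
  shelf 3: 95 + 30 = 125
  shelf 4: 85 + 30 = 115
  shelf 5: 75 = 75
  shelf 6: 70 + 60 = 130
  shelf 7: 70 = 70
  shelf 8: 70 = 70
This matches the lower bound, so 8 is optimal.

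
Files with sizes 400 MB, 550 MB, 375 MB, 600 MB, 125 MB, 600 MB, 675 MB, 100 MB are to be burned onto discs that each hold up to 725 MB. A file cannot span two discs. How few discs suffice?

6

Total = 675 + 600 + 600 + 550 + 400 + 375 + 125 + 100 = 3425 MB.
Lower bound: ⌈3425/725⌉ = 5 discs.
Also, 6 files each exceed 725/2 MB, and no two of those can share a disc, so at least 6 discs are needed.
A packing using 6 discs:
  disc 1: 675 = 675
  disc 2: 600 + 125 = 725
  disc 3: 600 + 100 = 700
  disc 4: 550 = 550
  disc 5: 400 = 400
  disc 6: 375 = 375
This matches the lower bound, so 6 is optimal.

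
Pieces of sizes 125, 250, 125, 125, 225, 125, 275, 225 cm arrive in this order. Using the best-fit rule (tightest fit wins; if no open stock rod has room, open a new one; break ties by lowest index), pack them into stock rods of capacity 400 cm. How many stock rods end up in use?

5

  125 → stock rod 1 (new)  [load 125/400]
  250 → stock rod 1  [load 375/400]
  125 → stock rod 2 (new)  [load 125/400]
  125 → stock rod 2  [load 250/400]
  225 → stock rod 3 (new)  [load 225/400]
  125 → stock rod 2  [load 375/400]
  275 → stock rod 4 (new)  [load 275/400]
  225 → stock rod 5 (new)  [load 225/400]
5 stock rods opened.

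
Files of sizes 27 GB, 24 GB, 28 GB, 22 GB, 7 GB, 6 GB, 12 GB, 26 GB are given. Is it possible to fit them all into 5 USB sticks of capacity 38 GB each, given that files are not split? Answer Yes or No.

A valid assignment using 5 USB sticks:
  USB stick 1: 28 + 7 = 35
  USB stick 2: 27 + 6 = 33
  USB stick 3: 26 + 12 = 38
  USB stick 4: 24 = 24
  USB stick 5: 22 = 22
Every load is within 38 GB, so 5 USB sticks suffice.

Yes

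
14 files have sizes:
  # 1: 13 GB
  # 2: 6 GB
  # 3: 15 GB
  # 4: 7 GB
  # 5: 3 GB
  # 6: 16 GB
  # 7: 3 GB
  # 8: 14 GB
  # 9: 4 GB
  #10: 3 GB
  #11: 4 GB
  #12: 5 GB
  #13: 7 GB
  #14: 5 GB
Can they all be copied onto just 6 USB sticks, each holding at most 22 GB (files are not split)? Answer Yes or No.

Yes

A valid assignment using 5 USB sticks:
  USB stick 1: 16 + 6 = 22
  USB stick 2: 15 + 7 = 22
  USB stick 3: 14 + 7 = 21
  USB stick 4: 13 + 5 + 4 = 22
  USB stick 5: 5 + 4 + 3 + 3 + 3 = 18
That uses only 5 ≤ 6, so 6 USB sticks are enough.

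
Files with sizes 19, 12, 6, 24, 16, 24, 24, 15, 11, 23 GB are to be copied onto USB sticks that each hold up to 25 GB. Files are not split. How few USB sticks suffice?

8

Total = 24 + 24 + 24 + 23 + 19 + 16 + 15 + 12 + 11 + 6 = 174 GB.
Lower bound: ⌈174/25⌉ = 7 USB sticks.
A packing using 8 USB sticks:
  USB stick 1: 24 = 24
  USB stick 2: 24 = 24
  USB stick 3: 24 = 24
  USB stick 4: 23 = 23
  USB stick 5: 19 + 6 = 25
  USB stick 6: 16 = 16
  USB stick 7: 15 = 15
  USB stick 8: 12 + 11 = 23
No arrangement into 7 USB sticks stays within capacity, so 8 is optimal.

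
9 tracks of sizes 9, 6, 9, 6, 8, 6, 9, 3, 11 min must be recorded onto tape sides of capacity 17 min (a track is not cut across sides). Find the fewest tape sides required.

Total = 11 + 9 + 9 + 9 + 8 + 6 + 6 + 6 + 3 = 67 min.
Lower bound: ⌈67/17⌉ = 4 tape sides.
A packing using 5 tape sides:
  side 1: 11 + 6 = 17
  side 2: 9 + 8 = 17
  side 3: 9 + 6 = 15
  side 4: 9 + 6 = 15
  side 5: 3 = 3
No arrangement into 4 tape sides stays within capacity, so 5 is optimal.

5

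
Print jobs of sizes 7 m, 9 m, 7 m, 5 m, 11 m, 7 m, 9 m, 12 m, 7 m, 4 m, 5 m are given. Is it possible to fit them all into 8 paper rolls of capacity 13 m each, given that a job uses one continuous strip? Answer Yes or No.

A valid assignment using 8 paper rolls:
  roll 1: 12 = 12
  roll 2: 11 = 11
  roll 3: 9 + 4 = 13
  roll 4: 9 = 9
  roll 5: 7 + 5 = 12
  roll 6: 7 + 5 = 12
  roll 7: 7 = 7
  roll 8: 7 = 7
Every load is within 13 m, so 8 paper rolls suffice.

Yes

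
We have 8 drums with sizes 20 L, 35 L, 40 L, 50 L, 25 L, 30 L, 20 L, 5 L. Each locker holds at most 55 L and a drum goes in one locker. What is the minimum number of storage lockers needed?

Total = 50 + 40 + 35 + 30 + 25 + 20 + 20 + 5 = 225 L.
Lower bound: ⌈225/55⌉ = 5 storage lockers.
A packing using 5 storage lockers:
  locker 1: 50 + 5 = 55
  locker 2: 40 = 40
  locker 3: 35 + 20 = 55
  locker 4: 30 + 25 = 55
  locker 5: 20 = 20
This matches the lower bound, so 5 is optimal.

5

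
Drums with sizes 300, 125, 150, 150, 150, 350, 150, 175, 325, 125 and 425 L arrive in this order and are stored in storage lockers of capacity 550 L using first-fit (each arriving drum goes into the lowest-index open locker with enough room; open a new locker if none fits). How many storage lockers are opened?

  300 → locker 1 (new)  [load 300/550]
  125 → locker 1  [load 425/550]
  150 → locker 2 (new)  [load 150/550]
  150 → locker 2  [load 300/550]
  150 → locker 2  [load 450/550]
  350 → locker 3 (new)  [load 350/550]
  150 → locker 3  [load 500/550]
  175 → locker 4 (new)  [load 175/550]
  325 → locker 4  [load 500/550]
  125 → locker 1  [load 550/550]
  425 → locker 5 (new)  [load 425/550]
5 storage lockers opened.

5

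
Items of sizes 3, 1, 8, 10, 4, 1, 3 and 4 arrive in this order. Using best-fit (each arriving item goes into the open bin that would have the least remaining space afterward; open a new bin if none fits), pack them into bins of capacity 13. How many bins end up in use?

3

  3 → bin 1 (new)  [load 3/13]
  1 → bin 1  [load 4/13]
  8 → bin 1  [load 12/13]
  10 → bin 2 (new)  [load 10/13]
  4 → bin 3 (new)  [load 4/13]
  1 → bin 1  [load 13/13]
  3 → bin 2  [load 13/13]
  4 → bin 3  [load 8/13]
3 bins opened.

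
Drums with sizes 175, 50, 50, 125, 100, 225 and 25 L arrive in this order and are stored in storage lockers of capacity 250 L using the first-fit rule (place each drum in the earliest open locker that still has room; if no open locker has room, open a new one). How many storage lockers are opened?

  175 → locker 1 (new)  [load 175/250]
  50 → locker 1  [load 225/250]
  50 → locker 2 (new)  [load 50/250]
  125 → locker 2  [load 175/250]
  100 → locker 3 (new)  [load 100/250]
  225 → locker 4 (new)  [load 225/250]
  25 → locker 1  [load 250/250]
4 storage lockers opened.

4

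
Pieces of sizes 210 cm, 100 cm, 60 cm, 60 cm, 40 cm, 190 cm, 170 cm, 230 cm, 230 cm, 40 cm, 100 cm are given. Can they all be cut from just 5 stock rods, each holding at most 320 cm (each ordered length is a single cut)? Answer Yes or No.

A valid assignment using 5 stock rods:
  stock rod 1: 230 + 60 = 290
  stock rod 2: 230 + 60 = 290
  stock rod 3: 210 + 100 = 310
  stock rod 4: 190 + 100 = 290
  stock rod 5: 170 + 40 + 40 = 250
Every load is within 320 cm, so 5 stock rods suffice.

Yes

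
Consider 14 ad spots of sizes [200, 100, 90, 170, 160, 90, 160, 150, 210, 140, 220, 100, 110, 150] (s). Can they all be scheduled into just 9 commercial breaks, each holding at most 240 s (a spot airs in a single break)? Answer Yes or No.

No

Total = 2050 s; ⌈2050/240⌉ = 9.
The bound of 9 does not rule out 9, but exhaustive search shows no assignment into 9 commercial breaks of capacity 240 s exists — the minimum is 10.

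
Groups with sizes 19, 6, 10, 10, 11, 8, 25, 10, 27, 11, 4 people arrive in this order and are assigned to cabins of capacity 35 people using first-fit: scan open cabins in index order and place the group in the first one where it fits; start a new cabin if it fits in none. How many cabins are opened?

  19 → cabin 1 (new)  [load 19/35]
  6 → cabin 1  [load 25/35]
  10 → cabin 1  [load 35/35]
  10 → cabin 2 (new)  [load 10/35]
  11 → cabin 2  [load 21/35]
  8 → cabin 2  [load 29/35]
  25 → cabin 3 (new)  [load 25/35]
  10 → cabin 3  [load 35/35]
  27 → cabin 4 (new)  [load 27/35]
  11 → cabin 5 (new)  [load 11/35]
  4 → cabin 2  [load 33/35]
5 cabins opened.

5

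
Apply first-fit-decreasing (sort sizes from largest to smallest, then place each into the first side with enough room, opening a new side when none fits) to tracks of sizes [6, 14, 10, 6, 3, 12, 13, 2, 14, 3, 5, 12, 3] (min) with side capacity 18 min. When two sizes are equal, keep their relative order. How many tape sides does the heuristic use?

6

Sorted descending: 14, 14, 13, 12, 12, 10, 6, 6, 5, 3, 3, 3, 2.
  14 → side 1 (new)  [load 14/18]
  14 → side 2 (new)  [load 14/18]
  13 → side 3 (new)  [load 13/18]
  12 → side 4 (new)  [load 12/18]
  12 → side 5 (new)  [load 12/18]
  10 → side 6 (new)  [load 10/18]
  6 → side 4  [load 18/18]
  6 → side 5  [load 18/18]
  5 → side 3  [load 18/18]
  3 → side 1  [load 17/18]
  3 → side 2  [load 17/18]
  3 → side 6  [load 13/18]
  2 → side 6  [load 15/18]
6 tape sides opened.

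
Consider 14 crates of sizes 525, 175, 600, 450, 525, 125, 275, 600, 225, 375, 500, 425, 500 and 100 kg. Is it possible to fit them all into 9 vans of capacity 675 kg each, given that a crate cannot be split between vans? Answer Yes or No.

Yes

A valid assignment using 9 vans:
  van 1: 600 = 600
  van 2: 600 = 600
  van 3: 525 + 125 = 650
  van 4: 525 + 100 = 625
  van 5: 500 + 175 = 675
  van 6: 500 = 500
  van 7: 450 + 225 = 675
  van 8: 425 = 425
  van 9: 375 + 275 = 650
Every load is within 675 kg, so 9 vans suffice.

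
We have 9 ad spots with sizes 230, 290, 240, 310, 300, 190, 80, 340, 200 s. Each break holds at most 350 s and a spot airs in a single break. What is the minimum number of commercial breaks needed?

Total = 340 + 310 + 300 + 290 + 240 + 230 + 200 + 190 + 80 = 2180 s.
Lower bound: ⌈2180/350⌉ = 7 commercial breaks.
Also, 8 ad spots each exceed 175 s, and no two of those can share a break, so at least 8 commercial breaks are needed.
A packing using 8 commercial breaks:
  break 1: 340 = 340
  break 2: 310 = 310
  break 3: 300 = 300
  break 4: 290 = 290
  break 5: 240 + 80 = 320
  break 6: 230 = 230
  break 7: 200 = 200
  break 8: 190 = 190
This matches the lower bound, so 8 is optimal.

8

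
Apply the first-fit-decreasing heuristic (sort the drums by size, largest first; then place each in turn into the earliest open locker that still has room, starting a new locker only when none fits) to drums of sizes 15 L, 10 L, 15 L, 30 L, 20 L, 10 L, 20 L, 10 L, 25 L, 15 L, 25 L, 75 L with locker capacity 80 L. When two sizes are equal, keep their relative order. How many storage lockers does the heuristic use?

Sorted descending: 75, 30, 25, 25, 20, 20, 15, 15, 15, 10, 10, 10.
  75 → locker 1 (new)  [load 75/80]
  30 → locker 2 (new)  [load 30/80]
  25 → locker 2  [load 55/80]
  25 → locker 2  [load 80/80]
  20 → locker 3 (new)  [load 20/80]
  20 → locker 3  [load 40/80]
  15 → locker 3  [load 55/80]
  15 → locker 3  [load 70/80]
  15 → locker 4 (new)  [load 15/80]
  10 → locker 3  [load 80/80]
  10 → locker 4  [load 25/80]
  10 → locker 4  [load 35/80]
4 storage lockers opened.

4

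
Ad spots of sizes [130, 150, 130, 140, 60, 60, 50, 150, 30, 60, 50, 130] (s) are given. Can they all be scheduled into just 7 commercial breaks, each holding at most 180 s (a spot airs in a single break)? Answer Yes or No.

A valid assignment using 7 commercial breaks:
  break 1: 150 + 30 = 180
  break 2: 150 = 150
  break 3: 140 = 140
  break 4: 130 + 50 = 180
  break 5: 130 + 50 = 180
  break 6: 130 = 130
  break 7: 60 + 60 + 60 = 180
Every load is within 180 s, so 7 commercial breaks suffice.

Yes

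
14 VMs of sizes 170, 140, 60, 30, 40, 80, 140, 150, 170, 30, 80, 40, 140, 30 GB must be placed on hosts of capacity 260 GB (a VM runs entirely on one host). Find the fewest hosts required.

Total = 170 + 170 + 150 + 140 + 140 + 140 + 80 + 80 + 60 + 40 + 40 + 30 + 30 + 30 = 1300 GB.
Lower bound: ⌈1300/260⌉ = 5 hosts.
Also, 6 VMs each exceed 130 GB, and no two of those can share a host, so at least 6 hosts are needed.
A packing using 6 hosts:
  host 1: 170 + 80 = 250
  host 2: 170 + 80 = 250
  host 3: 150 + 60 + 40 = 250
  host 4: 140 + 40 + 30 + 30 = 240
  host 5: 140 + 30 = 170
  host 6: 140 = 140
This matches the lower bound, so 6 is optimal.

6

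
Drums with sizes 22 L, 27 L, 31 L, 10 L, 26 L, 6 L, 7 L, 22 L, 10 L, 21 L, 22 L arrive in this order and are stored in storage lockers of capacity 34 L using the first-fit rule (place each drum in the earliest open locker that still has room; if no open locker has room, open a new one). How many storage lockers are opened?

  22 → locker 1 (new)  [load 22/34]
  27 → locker 2 (new)  [load 27/34]
  31 → locker 3 (new)  [load 31/34]
  10 → locker 1  [load 32/34]
  26 → locker 4 (new)  [load 26/34]
  6 → locker 2  [load 33/34]
  7 → locker 4  [load 33/34]
  22 → locker 5 (new)  [load 22/34]
  10 → locker 5  [load 32/34]
  21 → locker 6 (new)  [load 21/34]
  22 → locker 7 (new)  [load 22/34]
7 storage lockers opened.

7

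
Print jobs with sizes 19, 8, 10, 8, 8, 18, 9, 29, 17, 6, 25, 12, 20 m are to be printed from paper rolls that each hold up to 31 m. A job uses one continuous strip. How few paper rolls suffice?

7

Total = 29 + 25 + 20 + 19 + 18 + 17 + 12 + 10 + 9 + 8 + 8 + 8 + 6 = 189 m.
Lower bound: ⌈189/31⌉ = 7 paper rolls.
A packing using 7 paper rolls:
  roll 1: 29 = 29
  roll 2: 25 + 6 = 31
  roll 3: 20 + 10 = 30
  roll 4: 19 + 12 = 31
  roll 5: 18 + 9 = 27
  roll 6: 17 + 8 = 25
  roll 7: 8 + 8 = 16
This matches the lower bound, so 7 is optimal.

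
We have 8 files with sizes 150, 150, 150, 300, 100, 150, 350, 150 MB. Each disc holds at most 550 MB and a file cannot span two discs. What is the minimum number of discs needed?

3

Total = 350 + 300 + 150 + 150 + 150 + 150 + 150 + 100 = 1500 MB.
Lower bound: ⌈1500/550⌉ = 3 discs.
A packing using 3 discs:
  disc 1: 350 + 150 = 500
  disc 2: 300 + 150 + 100 = 550
  disc 3: 150 + 150 + 150 = 450
This matches the lower bound, so 3 is optimal.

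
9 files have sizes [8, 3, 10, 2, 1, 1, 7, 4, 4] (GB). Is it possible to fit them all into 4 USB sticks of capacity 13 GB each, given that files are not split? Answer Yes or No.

A valid assignment using 4 USB sticks:
  USB stick 1: 10 + 3 = 13
  USB stick 2: 8 + 4 + 1 = 13
  USB stick 3: 7 + 4 + 2 = 13
  USB stick 4: 1 = 1
Every load is within 13 GB, so 4 USB sticks suffice.

Yes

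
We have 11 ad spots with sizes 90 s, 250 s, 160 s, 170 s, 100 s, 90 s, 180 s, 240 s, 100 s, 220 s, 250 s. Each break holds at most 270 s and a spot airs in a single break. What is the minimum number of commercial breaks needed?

Total = 250 + 250 + 240 + 220 + 180 + 170 + 160 + 100 + 100 + 90 + 90 = 1850 s.
Lower bound: ⌈1850/270⌉ = 7 commercial breaks.
A packing using 8 commercial breaks:
  break 1: 250 = 250
  break 2: 250 = 250
  break 3: 240 = 240
  break 4: 220 = 220
  break 5: 180 + 90 = 270
  break 6: 170 + 100 = 270
  break 7: 160 + 100 = 260
  break 8: 90 = 90
No arrangement into 7 commercial breaks stays within capacity, so 8 is optimal.

8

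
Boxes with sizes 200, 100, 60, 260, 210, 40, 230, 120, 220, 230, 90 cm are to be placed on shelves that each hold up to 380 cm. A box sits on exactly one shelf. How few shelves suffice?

Total = 260 + 230 + 230 + 220 + 210 + 200 + 120 + 100 + 90 + 60 + 40 = 1760 cm.
Lower bound: ⌈1760/380⌉ = 5 shelves.
Also, 6 boxes each exceed 190 cm, and no two of those can share a shelf, so at least 6 shelves are needed.
A packing using 6 shelves:
  shelf 1: 260 + 120 = 380
  shelf 2: 230 + 100 + 40 = 370
  shelf 3: 230 + 90 + 60 = 380
  shelf 4: 220 = 220
  shelf 5: 210 = 210
  shelf 6: 200 = 200
This matches the lower bound, so 6 is optimal.

6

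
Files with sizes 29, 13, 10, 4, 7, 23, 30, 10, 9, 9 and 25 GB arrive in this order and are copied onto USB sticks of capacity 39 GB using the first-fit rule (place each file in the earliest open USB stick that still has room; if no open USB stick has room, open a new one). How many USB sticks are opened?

5

  29 → USB stick 1 (new)  [load 29/39]
  13 → USB stick 2 (new)  [load 13/39]
  10 → USB stick 1  [load 39/39]
  4 → USB stick 2  [load 17/39]
  7 → USB stick 2  [load 24/39]
  23 → USB stick 3 (new)  [load 23/39]
  30 → USB stick 4 (new)  [load 30/39]
  10 → USB stick 2  [load 34/39]
  9 → USB stick 3  [load 32/39]
  9 → USB stick 4  [load 39/39]
  25 → USB stick 5 (new)  [load 25/39]
5 USB sticks opened.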